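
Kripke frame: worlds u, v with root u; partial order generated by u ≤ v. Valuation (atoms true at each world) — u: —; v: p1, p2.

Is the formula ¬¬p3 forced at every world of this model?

Not every world: u ⊮ ¬¬p3.
u ⊮ ¬¬p3 since u is accessible from u and u ⊩ ¬p3.
u ⊩ ¬p3: no world accessible from u forces p3.

No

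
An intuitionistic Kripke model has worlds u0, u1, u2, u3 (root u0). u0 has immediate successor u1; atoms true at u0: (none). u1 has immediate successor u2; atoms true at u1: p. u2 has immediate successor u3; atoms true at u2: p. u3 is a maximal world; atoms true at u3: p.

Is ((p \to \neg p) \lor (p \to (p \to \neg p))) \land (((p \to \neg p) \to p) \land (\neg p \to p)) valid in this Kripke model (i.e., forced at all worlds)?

No

Not every world: u0 \nVdash ((p \to \neg p) \lor (p \to (p \to \neg p))) \land (((p \to \neg p) \to p) \land (\neg p \to p)).
u0 \nVdash ((p \to \neg p) \lor (p \to (p \to \neg p))) \land (((p \to \neg p) \to p) \land (\neg p \to p)) since u0 fails (p \to \neg p) \lor (p \to (p \to \neg p)).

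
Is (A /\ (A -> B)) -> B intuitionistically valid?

Yes

This is modus ponens in implicational form, which is intuitionistically derivable.
If a world forces A and A -> B, then applying the implication at that world (which is accessible from itself) gives B.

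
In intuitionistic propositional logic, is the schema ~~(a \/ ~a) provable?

This is the double negation of excluded middle, which is intuitionistically derivable.
Assuming ~(a \/ ~a): from a we'd get a \/ ~a, so ~a; but then a \/ ~a again — contradiction. Hence ~~(a \/ ~a).

Yes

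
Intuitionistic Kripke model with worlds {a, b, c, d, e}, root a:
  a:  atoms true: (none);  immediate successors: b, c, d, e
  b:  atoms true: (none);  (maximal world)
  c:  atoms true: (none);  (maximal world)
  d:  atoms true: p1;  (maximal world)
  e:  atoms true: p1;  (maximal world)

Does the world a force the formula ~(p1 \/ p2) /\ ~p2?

a ||-/- ~(p1 \/ p2) /\ ~p2 since a fails ~(p1 \/ p2).

No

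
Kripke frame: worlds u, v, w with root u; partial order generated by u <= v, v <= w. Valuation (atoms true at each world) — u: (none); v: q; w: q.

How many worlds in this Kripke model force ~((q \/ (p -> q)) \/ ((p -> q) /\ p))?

u: does not force it — u ||-/- ~((q \/ (p -> q)) \/ ((p -> q) /\ p)) since u is accessible from u and u ||- (q \/ (p -> q)) \/ ((p -> q) /\ p).
v: does not force it — v ||-/- ~((q \/ (p -> q)) \/ ((p -> q) /\ p)) since v is accessible from v and v ||- (q \/ (p -> q)) \/ ((p -> q) /\ p).
w: does not force it.
Worlds forcing the formula: { }.

0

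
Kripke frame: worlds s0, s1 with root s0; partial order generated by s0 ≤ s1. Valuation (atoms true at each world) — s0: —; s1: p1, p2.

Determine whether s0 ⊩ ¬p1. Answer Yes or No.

No

s0 ⊮ ¬p1 since s1 is accessible from s0 and s1 ⊩ p1.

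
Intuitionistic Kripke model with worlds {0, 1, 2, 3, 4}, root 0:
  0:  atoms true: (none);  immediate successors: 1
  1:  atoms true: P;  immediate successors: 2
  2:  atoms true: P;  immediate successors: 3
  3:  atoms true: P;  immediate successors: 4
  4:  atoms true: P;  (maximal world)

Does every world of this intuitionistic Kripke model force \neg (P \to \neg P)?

0 \Vdash \neg (P \to \neg P): no world accessible from 0 forces P \to \neg P.
Since the root 0 forces \neg (P \to \neg P) and forcing is persistent (monotone upward), every world forces it.

Yes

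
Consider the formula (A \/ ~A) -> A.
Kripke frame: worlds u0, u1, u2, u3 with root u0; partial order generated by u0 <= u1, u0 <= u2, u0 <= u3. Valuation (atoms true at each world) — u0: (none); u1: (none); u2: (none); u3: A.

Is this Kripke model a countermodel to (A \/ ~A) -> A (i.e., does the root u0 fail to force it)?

u0 ||-/- (A \/ ~A) -> A: at the accessible world u1, u1 ||- A \/ ~A but u1 ||-/- A.
u1 lacks atom A, so u1 ||-/- A.
So the root u0 does not force (A \/ ~A) -> A; the model is a countermodel.

Yes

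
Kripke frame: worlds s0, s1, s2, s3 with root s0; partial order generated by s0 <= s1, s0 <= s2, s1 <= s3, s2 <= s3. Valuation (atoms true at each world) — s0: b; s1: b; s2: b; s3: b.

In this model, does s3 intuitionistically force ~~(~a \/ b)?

Yes

s3 ||- ~~(~a \/ b): no world accessible from s3 forces ~(~a \/ b).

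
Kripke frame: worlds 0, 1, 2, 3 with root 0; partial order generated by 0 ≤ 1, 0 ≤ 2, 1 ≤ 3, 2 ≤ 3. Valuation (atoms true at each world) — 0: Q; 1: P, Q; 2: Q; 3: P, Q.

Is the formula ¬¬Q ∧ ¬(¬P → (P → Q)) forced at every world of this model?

No

Not every world: 0 ⊮ ¬¬Q ∧ ¬(¬P → (P → Q)).
0 ⊮ ¬¬Q ∧ ¬(¬P → (P → Q)) since 0 fails ¬(¬P → (P → Q)).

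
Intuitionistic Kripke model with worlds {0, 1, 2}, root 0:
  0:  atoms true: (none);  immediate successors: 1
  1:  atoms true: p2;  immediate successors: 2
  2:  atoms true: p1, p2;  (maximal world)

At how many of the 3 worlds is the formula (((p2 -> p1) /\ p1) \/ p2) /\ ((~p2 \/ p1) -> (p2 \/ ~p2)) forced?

2

0: does not force it — 0 ||-/- (((p2 -> p1) /\ p1) \/ p2) /\ ((~p2 \/ p1) -> (p2 \/ ~p2)) since 0 fails ((p2 -> p1) /\ p1) \/ p2.
1: forces it.
2: forces it.
Worlds forcing the formula: {1, 2}.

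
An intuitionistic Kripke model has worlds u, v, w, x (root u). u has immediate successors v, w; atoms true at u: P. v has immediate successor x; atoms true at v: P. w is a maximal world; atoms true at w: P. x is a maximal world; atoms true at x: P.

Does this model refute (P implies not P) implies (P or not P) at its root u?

u forces (P implies not P) implies (P or not P) vacuously: no world accessible from u forces the antecedent P implies not P.
So the root u forces (P implies not P) implies (P or not P); the model is not a countermodel.

No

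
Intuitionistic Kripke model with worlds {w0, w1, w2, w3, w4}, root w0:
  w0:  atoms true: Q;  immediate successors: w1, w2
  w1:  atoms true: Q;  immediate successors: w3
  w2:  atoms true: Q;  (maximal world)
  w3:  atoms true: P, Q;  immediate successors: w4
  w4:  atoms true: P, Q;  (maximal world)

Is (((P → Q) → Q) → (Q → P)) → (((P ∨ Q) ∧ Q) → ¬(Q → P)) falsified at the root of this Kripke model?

w0 ⊮ (((P → Q) → Q) → (Q → P)) → (((P ∨ Q) ∧ Q) → ¬(Q → P)): at the accessible world w3, w3 ⊩ ((P → Q) → Q) → (Q → P) but w3 ⊮ ((P ∨ Q) ∧ Q) → ¬(Q → P).
w3 ⊮ ((P ∨ Q) ∧ Q) → ¬(Q → P): already at w3 itself, w3 ⊩ (P ∨ Q) ∧ Q but w3 ⊮ ¬(Q → P).
w3 ⊮ ¬(Q → P) since w3 is accessible from w3 and w3 ⊩ Q → P.
w3 ⊩ Q → P: every world accessible from w3 that forces Q (namely w3, w4) also forces P.
So the root w0 does not force (((P → Q) → Q) → (Q → P)) → (((P ∨ Q) ∧ Q) → ¬(Q → P)); the model is a countermodel.

Yes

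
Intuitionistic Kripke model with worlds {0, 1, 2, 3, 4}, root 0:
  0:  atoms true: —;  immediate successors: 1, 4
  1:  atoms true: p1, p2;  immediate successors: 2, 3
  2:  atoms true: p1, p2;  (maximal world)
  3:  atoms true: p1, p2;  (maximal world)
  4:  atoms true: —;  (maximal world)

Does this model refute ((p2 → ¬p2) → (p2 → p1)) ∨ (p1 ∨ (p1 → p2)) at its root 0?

No

0 ⊩ ((p2 → ¬p2) → (p2 → p1)) ∨ (p1 ∨ (p1 → p2)) via the disjunct (p2 → ¬p2) → (p2 → p1).
So the root 0 forces ((p2 → ¬p2) → (p2 → p1)) ∨ (p1 ∨ (p1 → p2)); the model is not a countermodel.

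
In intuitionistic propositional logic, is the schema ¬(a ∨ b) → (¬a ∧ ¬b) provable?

This is a constructively valid De Morgan direction (negated disjunction to conjunction of negations), which is intuitionistically derivable.
From ¬(a ∨ b): if a held then a ∨ b would, contradiction — so ¬a; similarly ¬b.

Yes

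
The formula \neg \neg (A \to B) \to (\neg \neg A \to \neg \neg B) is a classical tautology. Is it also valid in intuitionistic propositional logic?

Yes

This is the distribution of double negation over implication, which is intuitionistically derivable.
Assume \neg \neg (A \to B) and \neg \neg A; suppose \neg B. Then A \to B would give \neg A (by contraposition), contradicting \neg \neg A; so \neg (A \to B), contradicting \neg \neg (A \to B). Hence \neg \neg B.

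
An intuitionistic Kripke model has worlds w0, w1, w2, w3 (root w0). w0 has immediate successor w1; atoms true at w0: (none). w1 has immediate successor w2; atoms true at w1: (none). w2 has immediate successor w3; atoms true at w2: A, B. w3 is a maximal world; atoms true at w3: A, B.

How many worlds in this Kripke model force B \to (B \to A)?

4

w0: forces it.
w1: forces it.
w2: forces it.
w3: forces it.
Worlds forcing the formula: {w0, w1, w2, w3}.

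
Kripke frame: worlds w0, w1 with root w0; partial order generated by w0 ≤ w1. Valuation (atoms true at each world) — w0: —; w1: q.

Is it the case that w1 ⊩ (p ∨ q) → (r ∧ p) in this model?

No

w1 ⊮ (p ∨ q) → (r ∧ p): already at w1 itself, w1 ⊩ p ∨ q but w1 ⊮ r ∧ p.
w1 ⊮ r ∧ p since w1 fails r.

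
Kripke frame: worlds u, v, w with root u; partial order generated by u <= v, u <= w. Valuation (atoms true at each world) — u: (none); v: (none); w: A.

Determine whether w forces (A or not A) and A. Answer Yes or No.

Yes

w forces (A or not A) and A since w forces both conjuncts.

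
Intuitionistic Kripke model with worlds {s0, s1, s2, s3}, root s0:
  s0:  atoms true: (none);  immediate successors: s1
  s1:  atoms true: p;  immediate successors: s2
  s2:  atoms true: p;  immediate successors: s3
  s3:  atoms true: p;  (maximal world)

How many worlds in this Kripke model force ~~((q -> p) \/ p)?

s0: forces it.
s1: forces it.
s2: forces it.
s3: forces it.
Worlds forcing the formula: {s0, s1, s2, s3}.

4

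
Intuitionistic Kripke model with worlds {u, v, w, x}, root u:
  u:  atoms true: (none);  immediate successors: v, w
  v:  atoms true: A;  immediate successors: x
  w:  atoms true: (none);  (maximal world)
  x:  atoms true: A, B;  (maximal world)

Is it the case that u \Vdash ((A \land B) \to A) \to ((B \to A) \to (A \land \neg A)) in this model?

u \nVdash ((A \land B) \to A) \to ((B \to A) \to (A \land \neg A)): already at u itself, u \Vdash (A \land B) \to A but u \nVdash (B \to A) \to (A \land \neg A).
u \nVdash (B \to A) \to (A \land \neg A): already at u itself, u \Vdash B \to A but u \nVdash A \land \neg A.
u \nVdash A \land \neg A since u fails A.

No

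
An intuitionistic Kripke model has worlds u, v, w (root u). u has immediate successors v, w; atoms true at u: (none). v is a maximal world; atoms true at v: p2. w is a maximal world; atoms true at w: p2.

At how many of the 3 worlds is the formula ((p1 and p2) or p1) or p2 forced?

2

u: does not force it — u does not force ((p1 and p2) or p1) or p2: neither disjunct is forced at u.
v: forces it.
w: forces it.
Worlds forcing the formula: {v, w}.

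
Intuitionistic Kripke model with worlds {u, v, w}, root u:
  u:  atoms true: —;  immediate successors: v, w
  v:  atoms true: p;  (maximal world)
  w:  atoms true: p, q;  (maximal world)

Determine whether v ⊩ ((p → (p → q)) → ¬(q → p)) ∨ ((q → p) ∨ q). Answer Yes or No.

Yes

v ⊩ ((p → (p → q)) → ¬(q → p)) ∨ ((q → p) ∨ q) via the disjunct (p → (p → q)) → ¬(q → p).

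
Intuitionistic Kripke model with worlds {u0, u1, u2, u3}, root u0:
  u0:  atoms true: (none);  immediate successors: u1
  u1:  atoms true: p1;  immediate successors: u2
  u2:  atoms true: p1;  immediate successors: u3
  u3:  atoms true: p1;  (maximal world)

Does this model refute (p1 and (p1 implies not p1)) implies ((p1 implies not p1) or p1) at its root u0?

No

u0 forces (p1 and (p1 implies not p1)) implies ((p1 implies not p1) or p1) vacuously: no world accessible from u0 forces the antecedent p1 and (p1 implies not p1).
So the root u0 forces (p1 and (p1 implies not p1)) implies ((p1 implies not p1) or p1); the model is not a countermodel.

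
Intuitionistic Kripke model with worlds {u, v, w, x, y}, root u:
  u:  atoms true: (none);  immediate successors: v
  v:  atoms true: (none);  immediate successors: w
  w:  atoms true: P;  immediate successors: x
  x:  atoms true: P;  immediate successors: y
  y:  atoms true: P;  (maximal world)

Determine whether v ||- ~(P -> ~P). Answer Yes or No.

Yes

v ||- ~(P -> ~P): no world accessible from v forces P -> ~P.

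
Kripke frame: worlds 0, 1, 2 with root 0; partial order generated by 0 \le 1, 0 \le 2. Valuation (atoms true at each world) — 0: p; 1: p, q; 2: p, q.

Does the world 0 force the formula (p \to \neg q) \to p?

Yes

0 \Vdash (p \to \neg q) \to p vacuously: no world accessible from 0 forces the antecedent p \to \neg q.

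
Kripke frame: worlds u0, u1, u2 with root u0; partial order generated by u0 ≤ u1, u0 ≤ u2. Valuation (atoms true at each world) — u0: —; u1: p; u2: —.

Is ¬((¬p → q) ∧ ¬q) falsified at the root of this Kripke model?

Yes

u0 ⊮ ¬((¬p → q) ∧ ¬q) since u1 is accessible from u0 and u1 ⊩ (¬p → q) ∧ ¬q.
u1 ⊩ (¬p → q) ∧ ¬q since u1 forces both conjuncts.
So the root u0 does not force ¬((¬p → q) ∧ ¬q); the model is a countermodel.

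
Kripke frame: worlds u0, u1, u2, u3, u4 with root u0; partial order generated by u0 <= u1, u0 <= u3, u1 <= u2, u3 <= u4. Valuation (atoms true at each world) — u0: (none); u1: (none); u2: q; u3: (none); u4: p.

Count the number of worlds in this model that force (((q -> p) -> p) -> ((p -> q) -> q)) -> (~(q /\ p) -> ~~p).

2

u0: does not force it — u0 ||-/- (((q -> p) -> p) -> ((p -> q) -> q)) -> (~(q /\ p) -> ~~p): at the accessible world u2, u2 ||- ((q -> p) -> p) -> ((p -> q) -> q) but u2 ||-/- ~(q /\ p) -> ~~p.
u1: does not force it — u1 ||-/- (((q -> p) -> p) -> ((p -> q) -> q)) -> (~(q /\ p) -> ~~p): at the accessible world u2, u2 ||- ((q -> p) -> p) -> ((p -> q) -> q) but u2 ||-/- ~(q /\ p) -> ~~p.
u2: does not force it — u2 ||-/- (((q -> p) -> p) -> ((p -> q) -> q)) -> (~(q /\ p) -> ~~p): already at u2 itself, u2 ||- ((q -> p) -> p) -> ((p -> q) -> q) but u2 ||-/- ~(q /\ p) -> ~~p.
u3: forces it.
u4: forces it.
Worlds forcing the formula: {u3, u4}.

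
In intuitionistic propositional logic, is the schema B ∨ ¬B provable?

No

This is the law of excluded middle, which is not intuitionistically valid.
A Kripke countermodel: worlds u0, u1; order generated by u0 ≤ u1; atoms true at each world — u0:{}; u1:{B}.
u0 ⊮ B ∨ ¬B: neither disjunct is forced at u0.
u0 lacks atom B, so u0 ⊮ B.
So the root u0 does not force the formula.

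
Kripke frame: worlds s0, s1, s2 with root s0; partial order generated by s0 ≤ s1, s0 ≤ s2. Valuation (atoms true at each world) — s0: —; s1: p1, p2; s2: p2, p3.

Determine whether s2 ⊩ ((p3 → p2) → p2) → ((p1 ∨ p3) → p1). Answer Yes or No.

s2 ⊮ ((p3 → p2) → p2) → ((p1 ∨ p3) → p1): already at s2 itself, s2 ⊩ (p3 → p2) → p2 but s2 ⊮ (p1 ∨ p3) → p1.
s2 ⊮ (p1 ∨ p3) → p1: already at s2 itself, s2 ⊩ p1 ∨ p3 but s2 ⊮ p1.
s2 lacks atom p1, so s2 ⊮ p1.

No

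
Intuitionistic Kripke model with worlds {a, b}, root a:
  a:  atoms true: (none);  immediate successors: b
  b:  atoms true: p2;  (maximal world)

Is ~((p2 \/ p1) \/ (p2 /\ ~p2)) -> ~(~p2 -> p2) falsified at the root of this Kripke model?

a ||- ~((p2 \/ p1) \/ (p2 /\ ~p2)) -> ~(~p2 -> p2) vacuously: no world accessible from a forces the antecedent ~((p2 \/ p1) \/ (p2 /\ ~p2)).
So the root a forces ~((p2 \/ p1) \/ (p2 /\ ~p2)) -> ~(~p2 -> p2); the model is not a countermodel.

No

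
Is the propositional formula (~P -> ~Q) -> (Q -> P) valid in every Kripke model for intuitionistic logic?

No

This is the converse of contraposition, which is not intuitionistically valid.
A Kripke countermodel: worlds a, b; order generated by a <= b; atoms true at each world — a:{Q}; b:{P,Q}.
a ||-/- (~P -> ~Q) -> (Q -> P): already at a itself, a ||- ~P -> ~Q but a ||-/- Q -> P.
a ||-/- Q -> P: already at a itself, a ||- Q but a ||-/- P.
a lacks atom P, so a ||-/- P.
So the root a does not force the formula.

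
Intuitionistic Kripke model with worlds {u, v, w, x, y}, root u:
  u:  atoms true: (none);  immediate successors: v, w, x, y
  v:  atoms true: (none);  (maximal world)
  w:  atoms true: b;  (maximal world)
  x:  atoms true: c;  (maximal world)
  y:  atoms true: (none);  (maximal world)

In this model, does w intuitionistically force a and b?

No

w does not force a and b since w fails a.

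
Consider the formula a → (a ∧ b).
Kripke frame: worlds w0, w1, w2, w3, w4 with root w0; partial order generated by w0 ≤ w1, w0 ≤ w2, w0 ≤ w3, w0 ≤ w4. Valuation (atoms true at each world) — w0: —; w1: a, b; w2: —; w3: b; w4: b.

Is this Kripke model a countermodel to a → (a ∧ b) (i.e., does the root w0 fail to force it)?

w0 ⊩ a → (a ∧ b): every world accessible from w0 that forces a (namely w1) also forces a ∧ b.
So the root w0 forces a → (a ∧ b); the model is not a countermodel.

No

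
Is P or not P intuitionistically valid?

This is the law of excluded middle, which is not intuitionistically valid.
A Kripke countermodel: worlds w0, w1; order generated by w0 <= w1; atoms true at each world — w0:{}; w1:{P}.
w0 does not force P or not P: neither disjunct is forced at w0.
w0 lacks atom P, so w0 does not force P.
So the root w0 does not force the formula.

No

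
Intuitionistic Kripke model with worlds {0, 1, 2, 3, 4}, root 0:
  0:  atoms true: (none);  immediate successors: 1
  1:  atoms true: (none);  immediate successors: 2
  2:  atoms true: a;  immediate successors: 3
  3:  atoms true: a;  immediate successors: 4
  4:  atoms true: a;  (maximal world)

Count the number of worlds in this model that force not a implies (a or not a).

5

0: forces it.
1: forces it.
2: forces it.
3: forces it.
4: forces it.
Worlds forcing the formula: {0, 1, 2, 3, 4}.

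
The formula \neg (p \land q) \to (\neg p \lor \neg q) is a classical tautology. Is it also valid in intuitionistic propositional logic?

No

This is the constructively invalid direction of De Morgan's law for conjunction, which is not intuitionistically valid.
A Kripke countermodel: worlds u0, u1, u2; order generated by u0 \le u1, u0 \le u2; atoms true at each world — u0:{}; u1:{p}; u2:{q}.
u0 \nVdash \neg (p \land q) \to (\neg p \lor \neg q): already at u0 itself, u0 \Vdash \neg (p \land q) but u0 \nVdash \neg p \lor \neg q.
u0 \nVdash \neg p \lor \neg q: neither disjunct is forced at u0.
u0 \nVdash \neg p since u1 is accessible from u0 and u1 \Vdash p.
So the root u0 does not force the formula.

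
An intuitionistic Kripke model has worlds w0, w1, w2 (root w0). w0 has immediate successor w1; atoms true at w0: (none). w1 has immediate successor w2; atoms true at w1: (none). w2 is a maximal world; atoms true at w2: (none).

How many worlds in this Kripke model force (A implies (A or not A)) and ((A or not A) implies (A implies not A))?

3

w0: forces it.
w1: forces it.
w2: forces it.
Worlds forcing the formula: {w0, w1, w2}.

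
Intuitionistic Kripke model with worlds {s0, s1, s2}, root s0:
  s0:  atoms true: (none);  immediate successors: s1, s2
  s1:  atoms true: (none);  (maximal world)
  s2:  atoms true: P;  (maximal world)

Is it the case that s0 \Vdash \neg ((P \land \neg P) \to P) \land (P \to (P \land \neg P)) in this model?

No

s0 \nVdash \neg ((P \land \neg P) \to P) \land (P \to (P \land \neg P)) since s0 fails \neg ((P \land \neg P) \to P).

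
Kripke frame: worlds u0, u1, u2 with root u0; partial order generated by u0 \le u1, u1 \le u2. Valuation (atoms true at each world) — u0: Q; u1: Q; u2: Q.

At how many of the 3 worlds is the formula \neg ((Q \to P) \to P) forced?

u0: does not force it — u0 \nVdash \neg ((Q \to P) \to P) since u0 is accessible from u0 and u0 \Vdash (Q \to P) \to P.
u1: does not force it.
u2: does not force it.
Worlds forcing the formula: { }.

0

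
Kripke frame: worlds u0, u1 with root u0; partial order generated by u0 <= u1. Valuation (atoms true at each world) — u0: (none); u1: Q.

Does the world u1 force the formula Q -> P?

u1 ||-/- Q -> P: already at u1 itself, u1 ||- Q but u1 ||-/- P.
u1 lacks atom P, so u1 ||-/- P.

No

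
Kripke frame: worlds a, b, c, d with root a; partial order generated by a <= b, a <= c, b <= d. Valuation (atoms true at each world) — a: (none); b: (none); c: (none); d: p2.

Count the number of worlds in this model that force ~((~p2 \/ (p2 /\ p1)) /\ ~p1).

a: does not force it — a ||-/- ~((~p2 \/ (p2 /\ p1)) /\ ~p1) since c is accessible from a and c ||- (~p2 \/ (p2 /\ p1)) /\ ~p1.
b: forces it.
c: does not force it — c ||-/- ~((~p2 \/ (p2 /\ p1)) /\ ~p1) since c is accessible from c and c ||- (~p2 \/ (p2 /\ p1)) /\ ~p1.
d: forces it.
Worlds forcing the formula: {b, d}.

2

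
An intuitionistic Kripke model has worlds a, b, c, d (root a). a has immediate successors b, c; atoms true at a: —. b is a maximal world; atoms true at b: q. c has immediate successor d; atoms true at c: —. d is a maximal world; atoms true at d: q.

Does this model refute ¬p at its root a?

a ⊩ ¬p: no world accessible from a forces p.
So the root a forces ¬p; the model is not a countermodel.

No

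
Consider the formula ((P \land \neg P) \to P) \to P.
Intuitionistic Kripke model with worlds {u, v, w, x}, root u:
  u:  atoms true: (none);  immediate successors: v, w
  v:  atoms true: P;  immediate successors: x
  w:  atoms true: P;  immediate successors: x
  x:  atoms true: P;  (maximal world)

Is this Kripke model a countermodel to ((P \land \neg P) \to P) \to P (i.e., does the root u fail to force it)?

u \nVdash ((P \land \neg P) \to P) \to P: already at u itself, u \Vdash (P \land \neg P) \to P but u \nVdash P.
u lacks atom P, so u \nVdash P.
So the root u does not force ((P \land \neg P) \to P) \to P; the model is a countermodel.

Yes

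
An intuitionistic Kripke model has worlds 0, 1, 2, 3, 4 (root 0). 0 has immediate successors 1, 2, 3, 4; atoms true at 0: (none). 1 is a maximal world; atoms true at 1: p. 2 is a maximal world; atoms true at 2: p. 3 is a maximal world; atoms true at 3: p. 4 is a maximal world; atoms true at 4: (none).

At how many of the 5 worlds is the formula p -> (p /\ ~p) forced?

0: does not force it — 0 ||-/- p -> (p /\ ~p): at the accessible world 1, 1 ||- p but 1 ||-/- p /\ ~p.
1: does not force it — 1 ||-/- p -> (p /\ ~p): already at 1 itself, 1 ||- p but 1 ||-/- p /\ ~p.
2: does not force it — 2 ||-/- p -> (p /\ ~p): already at 2 itself, 2 ||- p but 2 ||-/- p /\ ~p.
3: does not force it.
4: forces it.
Worlds forcing the formula: {4}.

1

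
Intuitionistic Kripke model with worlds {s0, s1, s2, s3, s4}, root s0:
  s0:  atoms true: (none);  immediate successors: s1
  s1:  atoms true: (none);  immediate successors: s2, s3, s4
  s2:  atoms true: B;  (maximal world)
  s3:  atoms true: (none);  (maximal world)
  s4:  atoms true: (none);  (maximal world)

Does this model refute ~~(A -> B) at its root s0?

No

s0 ||- ~~(A -> B): no world accessible from s0 forces ~(A -> B).
So the root s0 forces ~~(A -> B); the model is not a countermodel.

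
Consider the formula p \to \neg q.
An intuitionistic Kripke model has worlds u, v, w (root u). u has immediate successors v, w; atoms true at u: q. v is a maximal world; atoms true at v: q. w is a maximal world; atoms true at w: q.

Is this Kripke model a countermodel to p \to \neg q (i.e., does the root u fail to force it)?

No

u \Vdash p \to \neg q vacuously: no world accessible from u forces the antecedent p.
So the root u forces p \to \neg q; the model is not a countermodel.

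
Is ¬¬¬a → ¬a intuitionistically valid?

This is triple-negation reduction, which is intuitionistically derivable.
Assume ¬¬¬a and suppose a. Then ¬¬a (double-negation introduction), contradicting ¬¬¬a. So ¬a.

Yes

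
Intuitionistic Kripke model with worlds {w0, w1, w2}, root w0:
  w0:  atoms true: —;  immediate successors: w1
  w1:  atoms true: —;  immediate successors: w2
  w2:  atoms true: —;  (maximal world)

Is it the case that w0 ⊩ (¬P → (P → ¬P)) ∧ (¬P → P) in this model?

No

w0 ⊮ (¬P → (P → ¬P)) ∧ (¬P → P) since w0 fails ¬P → P.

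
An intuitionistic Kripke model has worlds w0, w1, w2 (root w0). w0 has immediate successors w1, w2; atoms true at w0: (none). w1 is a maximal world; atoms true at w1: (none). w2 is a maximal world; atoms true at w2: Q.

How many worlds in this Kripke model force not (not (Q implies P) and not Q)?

w0: forces it.
w1: forces it.
w2: forces it.
Worlds forcing the formula: {w0, w1, w2}.

3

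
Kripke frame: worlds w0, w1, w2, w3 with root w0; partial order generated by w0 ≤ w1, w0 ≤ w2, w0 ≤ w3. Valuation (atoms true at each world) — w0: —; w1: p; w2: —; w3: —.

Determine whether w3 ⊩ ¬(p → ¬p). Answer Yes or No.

w3 ⊮ ¬(p → ¬p) since w3 is accessible from w3 and w3 ⊩ p → ¬p.
w3 ⊩ p → ¬p vacuously: no world accessible from w3 forces the antecedent p.

No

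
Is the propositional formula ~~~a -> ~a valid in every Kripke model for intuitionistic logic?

This is triple-negation reduction, which is intuitionistically derivable.
Assume ~~~a and suppose a. Then ~~a (double-negation introduction), contradicting ~~~a. So ~a.

Yes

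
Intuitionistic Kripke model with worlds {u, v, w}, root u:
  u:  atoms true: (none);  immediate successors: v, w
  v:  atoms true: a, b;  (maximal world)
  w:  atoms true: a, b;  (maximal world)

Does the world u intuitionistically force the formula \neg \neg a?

Yes

u \Vdash \neg \neg a: no world accessible from u forces \neg a.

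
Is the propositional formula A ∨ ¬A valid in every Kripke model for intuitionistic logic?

This is the law of excluded middle, which is not intuitionistically valid.
A Kripke countermodel: worlds s0, s1; order generated by s0 ≤ s1; atoms true at each world — s0:{}; s1:{A}.
s0 ⊮ A ∨ ¬A: neither disjunct is forced at s0.
s0 lacks atom A, so s0 ⊮ A.
So the root s0 does not force the formula.

No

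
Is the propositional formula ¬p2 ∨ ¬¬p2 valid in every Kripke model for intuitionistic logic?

No

This is the weak law of excluded middle, which is not intuitionistically valid.
A Kripke countermodel: worlds u0, u1, u2; order generated by u0 ≤ u1, u0 ≤ u2; atoms true at each world — u0:{}; u1:{p2}; u2:{}.
u0 ⊮ ¬p2 ∨ ¬¬p2: neither disjunct is forced at u0.
u0 ⊮ ¬p2 since u1 is accessible from u0 and u1 ⊩ p2.
So the root u0 does not force the formula.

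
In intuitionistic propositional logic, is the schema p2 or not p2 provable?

This is the law of excluded middle, which is not intuitionistically valid.
A Kripke countermodel: worlds s0, s1; order generated by s0 <= s1; atoms true at each world — s0:{}; s1:{p2}.
s0 does not force p2 or not p2: neither disjunct is forced at s0.
s0 lacks atom p2, so s0 does not force p2.
So the root s0 does not force the formula.

No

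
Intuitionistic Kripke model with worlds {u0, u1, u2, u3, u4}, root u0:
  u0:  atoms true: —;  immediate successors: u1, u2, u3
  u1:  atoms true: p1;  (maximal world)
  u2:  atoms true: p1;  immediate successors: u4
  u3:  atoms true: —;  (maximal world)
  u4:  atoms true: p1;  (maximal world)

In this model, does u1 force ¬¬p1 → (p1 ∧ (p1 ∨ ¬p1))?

u1 ⊩ ¬¬p1 → (p1 ∧ (p1 ∨ ¬p1)): every world accessible from u1 that forces ¬¬p1 (namely u1) also forces p1 ∧ (p1 ∨ ¬p1).

Yes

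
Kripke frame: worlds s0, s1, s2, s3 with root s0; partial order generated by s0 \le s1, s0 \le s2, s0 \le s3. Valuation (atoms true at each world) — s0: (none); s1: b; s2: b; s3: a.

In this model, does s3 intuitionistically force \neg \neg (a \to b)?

No

s3 \nVdash \neg \neg (a \to b) since s3 is accessible from s3 and s3 \Vdash \neg (a \to b).
s3 \Vdash \neg (a \to b): no world accessible from s3 forces a \to b.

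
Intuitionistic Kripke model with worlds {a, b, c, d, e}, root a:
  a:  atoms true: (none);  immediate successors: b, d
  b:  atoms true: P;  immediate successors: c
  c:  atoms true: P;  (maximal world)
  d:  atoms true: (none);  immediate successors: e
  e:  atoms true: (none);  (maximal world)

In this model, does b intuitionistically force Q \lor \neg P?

b \nVdash Q \lor \neg P: neither disjunct is forced at b.
b lacks atom Q, so b \nVdash Q.

No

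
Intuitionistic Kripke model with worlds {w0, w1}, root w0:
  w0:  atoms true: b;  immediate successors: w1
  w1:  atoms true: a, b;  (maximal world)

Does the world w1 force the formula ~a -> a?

w1 ||- ~a -> a vacuously: no world accessible from w1 forces the antecedent ~a.

Yes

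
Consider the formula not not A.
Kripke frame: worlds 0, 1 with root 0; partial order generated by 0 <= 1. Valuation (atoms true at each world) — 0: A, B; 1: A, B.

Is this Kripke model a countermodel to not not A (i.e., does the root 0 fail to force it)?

No

0 forces not not A: no world accessible from 0 forces not A.
So the root 0 forces not not A; the model is not a countermodel.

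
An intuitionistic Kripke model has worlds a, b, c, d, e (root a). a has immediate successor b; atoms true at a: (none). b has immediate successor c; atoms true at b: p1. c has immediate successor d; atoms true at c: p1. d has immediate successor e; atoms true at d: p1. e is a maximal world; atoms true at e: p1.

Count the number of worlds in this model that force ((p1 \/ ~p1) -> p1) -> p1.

4

a: does not force it — a ||-/- ((p1 \/ ~p1) -> p1) -> p1: already at a itself, a ||- (p1 \/ ~p1) -> p1 but a ||-/- p1.
b: forces it.
c: forces it.
d: forces it.
e: forces it.
Worlds forcing the formula: {b, c, d, e}.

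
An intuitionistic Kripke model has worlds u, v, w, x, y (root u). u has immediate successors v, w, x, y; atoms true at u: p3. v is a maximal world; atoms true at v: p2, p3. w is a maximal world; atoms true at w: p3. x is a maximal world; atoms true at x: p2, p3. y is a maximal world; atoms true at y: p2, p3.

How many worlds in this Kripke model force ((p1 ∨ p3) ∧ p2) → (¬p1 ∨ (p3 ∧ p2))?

u: forces it.
v: forces it.
w: forces it.
x: forces it.
y: forces it.
Worlds forcing the formula: {u, v, w, x, y}.

5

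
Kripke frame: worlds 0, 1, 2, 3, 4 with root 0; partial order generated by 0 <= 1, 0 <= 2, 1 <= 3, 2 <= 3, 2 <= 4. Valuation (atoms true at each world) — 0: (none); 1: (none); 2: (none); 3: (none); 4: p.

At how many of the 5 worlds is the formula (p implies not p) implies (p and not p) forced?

1

0: does not force it — 0 does not force (p implies not p) implies (p and not p): at the accessible world 1, 1 forces p implies not p but 1 does not force p and not p.
1: does not force it — 1 does not force (p implies not p) implies (p and not p): already at 1 itself, 1 forces p implies not p but 1 does not force p and not p.
2: does not force it — 2 does not force (p implies not p) implies (p and not p): at the accessible world 3, 3 forces p implies not p but 3 does not force p and not p.
3: does not force it.
4: forces it.
Worlds forcing the formula: {4}.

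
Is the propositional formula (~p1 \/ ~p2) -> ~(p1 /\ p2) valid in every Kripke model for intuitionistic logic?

Yes

This is a constructively valid De Morgan direction (disjunction of negations to negated conjunction), which is intuitionistically derivable.
If ~p1 holds at a world then no accessible world forces p1, hence none forces p1 /\ p2; likewise for ~p2.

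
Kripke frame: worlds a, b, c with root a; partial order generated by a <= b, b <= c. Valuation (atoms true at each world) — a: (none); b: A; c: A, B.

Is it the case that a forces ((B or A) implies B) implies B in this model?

a forces ((B or A) implies B) implies B: every world accessible from a that forces (B or A) implies B (namely c) also forces B.

Yes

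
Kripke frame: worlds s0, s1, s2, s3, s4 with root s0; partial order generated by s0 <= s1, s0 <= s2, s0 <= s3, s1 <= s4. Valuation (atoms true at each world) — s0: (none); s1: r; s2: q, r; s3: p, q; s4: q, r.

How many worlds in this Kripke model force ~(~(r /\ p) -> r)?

1

s0: does not force it — s0 ||-/- ~(~(r /\ p) -> r) since s1 is accessible from s0 and s1 ||- ~(r /\ p) -> r.
s1: does not force it — s1 ||-/- ~(~(r /\ p) -> r) since s1 is accessible from s1 and s1 ||- ~(r /\ p) -> r.
s2: does not force it.
s3: forces it.
s4: does not force it.
Worlds forcing the formula: {s3}.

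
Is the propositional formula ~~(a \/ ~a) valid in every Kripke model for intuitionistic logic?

This is the double negation of excluded middle, which is intuitionistically derivable.
Assuming ~(a \/ ~a): from a we'd get a \/ ~a, so ~a; but then a \/ ~a again — contradiction. Hence ~~(a \/ ~a).

Yes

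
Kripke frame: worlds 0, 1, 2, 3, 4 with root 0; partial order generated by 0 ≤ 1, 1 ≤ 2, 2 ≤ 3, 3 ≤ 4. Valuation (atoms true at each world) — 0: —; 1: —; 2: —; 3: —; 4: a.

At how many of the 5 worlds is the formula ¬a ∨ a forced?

1

0: does not force it — 0 ⊮ ¬a ∨ a: neither disjunct is forced at 0.
1: does not force it.
2: does not force it.
3: does not force it.
4: forces it.
Worlds forcing the formula: {4}.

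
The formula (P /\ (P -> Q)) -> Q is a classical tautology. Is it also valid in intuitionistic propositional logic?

Yes

This is modus ponens in implicational form, which is intuitionistically derivable.
If a world forces P and P -> Q, then applying the implication at that world (which is accessible from itself) gives Q.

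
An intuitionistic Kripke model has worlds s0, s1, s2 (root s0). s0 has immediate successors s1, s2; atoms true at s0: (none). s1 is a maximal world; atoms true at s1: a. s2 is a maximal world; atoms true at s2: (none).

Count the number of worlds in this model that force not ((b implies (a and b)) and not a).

1

s0: does not force it — s0 does not force not ((b implies (a and b)) and not a) since s2 is accessible from s0 and s2 forces (b implies (a and b)) and not a.
s1: forces it.
s2: does not force it.
Worlds forcing the formula: {s1}.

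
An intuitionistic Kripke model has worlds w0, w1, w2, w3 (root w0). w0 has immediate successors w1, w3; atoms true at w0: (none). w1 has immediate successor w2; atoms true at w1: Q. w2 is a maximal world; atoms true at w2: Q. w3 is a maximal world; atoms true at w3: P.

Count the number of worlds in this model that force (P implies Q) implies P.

w0: does not force it — w0 does not force (P implies Q) implies P: at the accessible world w1, w1 forces P implies Q but w1 does not force P.
w1: does not force it.
w2: does not force it.
w3: forces it.
Worlds forcing the formula: {w3}.

1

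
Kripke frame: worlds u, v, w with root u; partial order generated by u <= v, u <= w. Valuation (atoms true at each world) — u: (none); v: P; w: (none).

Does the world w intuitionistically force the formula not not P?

w does not force not not P since w is accessible from w and w forces not P.
w forces not P: no world accessible from w forces P.

No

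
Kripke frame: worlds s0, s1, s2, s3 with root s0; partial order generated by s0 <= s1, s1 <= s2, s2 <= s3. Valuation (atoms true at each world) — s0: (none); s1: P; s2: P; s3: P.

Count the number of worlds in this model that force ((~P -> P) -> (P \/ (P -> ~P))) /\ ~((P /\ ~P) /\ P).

3

s0: does not force it — s0 ||-/- ((~P -> P) -> (P \/ (P -> ~P))) /\ ~((P /\ ~P) /\ P) since s0 fails (~P -> P) -> (P \/ (P -> ~P)).
s1: forces it.
s2: forces it.
s3: forces it.
Worlds forcing the formula: {s1, s2, s3}.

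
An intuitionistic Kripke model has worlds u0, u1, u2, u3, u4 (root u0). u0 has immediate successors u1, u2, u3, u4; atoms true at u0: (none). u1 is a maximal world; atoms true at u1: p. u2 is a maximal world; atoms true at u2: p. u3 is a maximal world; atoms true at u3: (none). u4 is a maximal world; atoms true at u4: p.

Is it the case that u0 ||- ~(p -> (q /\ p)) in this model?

u0 ||-/- ~(p -> (q /\ p)) since u3 is accessible from u0 and u3 ||- p -> (q /\ p).
u3 ||- p -> (q /\ p) vacuously: no world accessible from u3 forces the antecedent p.

No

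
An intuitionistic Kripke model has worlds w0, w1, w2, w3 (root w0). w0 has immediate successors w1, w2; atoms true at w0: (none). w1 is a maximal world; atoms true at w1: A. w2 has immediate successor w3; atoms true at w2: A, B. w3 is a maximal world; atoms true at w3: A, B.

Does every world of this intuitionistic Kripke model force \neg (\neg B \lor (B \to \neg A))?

No

Not every world: w0 \nVdash \neg (\neg B \lor (B \to \neg A)).
w0 \nVdash \neg (\neg B \lor (B \to \neg A)) since w1 is accessible from w0 and w1 \Vdash \neg B \lor (B \to \neg A).
w1 \Vdash \neg B \lor (B \to \neg A) via the disjunct \neg B.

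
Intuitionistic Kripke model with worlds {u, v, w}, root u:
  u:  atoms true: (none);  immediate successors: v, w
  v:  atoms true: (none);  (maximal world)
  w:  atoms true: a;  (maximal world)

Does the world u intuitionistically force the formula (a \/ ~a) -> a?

u ||-/- (a \/ ~a) -> a: at the accessible world v, v ||- a \/ ~a but v ||-/- a.
v lacks atom a, so v ||-/- a.

No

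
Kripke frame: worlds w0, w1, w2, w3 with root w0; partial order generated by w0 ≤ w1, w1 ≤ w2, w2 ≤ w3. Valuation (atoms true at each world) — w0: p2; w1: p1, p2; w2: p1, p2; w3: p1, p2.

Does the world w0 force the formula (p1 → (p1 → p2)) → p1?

No

w0 ⊮ (p1 → (p1 → p2)) → p1: already at w0 itself, w0 ⊩ p1 → (p1 → p2) but w0 ⊮ p1.
w0 lacks atom p1, so w0 ⊮ p1.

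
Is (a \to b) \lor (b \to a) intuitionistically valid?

This is the Gödel–Dummett linearity axiom, which is not intuitionistically valid.
A Kripke countermodel: worlds s0, s1, s2; order generated by s0 \le s1, s0 \le s2; atoms true at each world — s0:{}; s1:{a}; s2:{b}.
s0 \nVdash (a \to b) \lor (b \to a): neither disjunct is forced at s0.
s0 \nVdash a \to b: at the accessible world s1, s1 \Vdash a but s1 \nVdash b.
s1 lacks atom b, so s1 \nVdash b.
So the root s0 does not force the formula.

No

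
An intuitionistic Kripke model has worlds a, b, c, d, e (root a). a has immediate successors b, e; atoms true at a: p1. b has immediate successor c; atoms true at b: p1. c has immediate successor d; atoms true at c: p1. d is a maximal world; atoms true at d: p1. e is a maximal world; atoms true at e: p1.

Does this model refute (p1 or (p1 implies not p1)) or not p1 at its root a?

a forces (p1 or (p1 implies not p1)) or not p1 via the disjunct p1 or (p1 implies not p1).
So the root a forces (p1 or (p1 implies not p1)) or not p1; the model is not a countermodel.

No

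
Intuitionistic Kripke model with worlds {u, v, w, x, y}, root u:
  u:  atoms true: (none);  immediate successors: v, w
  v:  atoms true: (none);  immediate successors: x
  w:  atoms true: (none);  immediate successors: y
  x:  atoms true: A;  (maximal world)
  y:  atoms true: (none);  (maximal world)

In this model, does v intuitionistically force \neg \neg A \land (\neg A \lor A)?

No

v \nVdash \neg \neg A \land (\neg A \lor A) since v fails \neg A \lor A.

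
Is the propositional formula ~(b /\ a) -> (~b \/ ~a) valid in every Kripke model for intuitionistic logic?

This is the constructively invalid direction of De Morgan's law for conjunction, which is not intuitionistically valid.
A Kripke countermodel: worlds 0, 1, 2; order generated by 0 <= 1, 0 <= 2; atoms true at each world — 0:{}; 1:{b}; 2:{a}.
0 ||-/- ~(b /\ a) -> (~b \/ ~a): already at 0 itself, 0 ||- ~(b /\ a) but 0 ||-/- ~b \/ ~a.
0 ||-/- ~b \/ ~a: neither disjunct is forced at 0.
0 ||-/- ~b since 1 is accessible from 0 and 1 ||- b.
So the root 0 does not force the formula.

No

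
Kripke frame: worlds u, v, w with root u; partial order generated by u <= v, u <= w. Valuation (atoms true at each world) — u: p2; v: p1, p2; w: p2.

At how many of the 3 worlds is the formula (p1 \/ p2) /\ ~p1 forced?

u: does not force it — u ||-/- (p1 \/ p2) /\ ~p1 since u fails ~p1.
v: does not force it.
w: forces it.
Worlds forcing the formula: {w}.

1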